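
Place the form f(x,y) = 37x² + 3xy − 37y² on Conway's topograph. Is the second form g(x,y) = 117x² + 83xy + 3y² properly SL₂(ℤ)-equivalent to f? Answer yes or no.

D₁ = 5485, D₂ = 5485
river cycle of f (length 34): (-37, 71, 3), (3, 73, -13), (-13, 57, 43), (43, 29, -27), (-27, 25, 45), (45, 65, -7), (-7, 61, 63), (63, 65, -5), (-5, 65, 63), (63, 61, -7), … (24 more)
river cycle of g (length 34): (3, 73, -13), (-13, 57, 43), (43, 29, -27), (-27, 25, 45), (45, 65, -7), (-7, 61, 63), (63, 65, -5), (-5, 65, 63), (63, 61, -7), (-7, 65, 45), … (24 more)
cycles coincide ⇒ equivalent

yes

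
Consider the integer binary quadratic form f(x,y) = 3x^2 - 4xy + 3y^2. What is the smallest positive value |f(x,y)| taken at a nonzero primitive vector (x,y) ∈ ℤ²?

translate: b→2 (≡-4 mod 6), so (3,-4,3)→(3,2,2)
flip: (3,2,2)→(2,-2,3)
translate: b→2 (≡-2 mod 4), so (2,-2,3)→(2,2,3)
reduced (well bottom): (2,2,3) with a≤c, −a<b≤a
well minimum = a = 2

2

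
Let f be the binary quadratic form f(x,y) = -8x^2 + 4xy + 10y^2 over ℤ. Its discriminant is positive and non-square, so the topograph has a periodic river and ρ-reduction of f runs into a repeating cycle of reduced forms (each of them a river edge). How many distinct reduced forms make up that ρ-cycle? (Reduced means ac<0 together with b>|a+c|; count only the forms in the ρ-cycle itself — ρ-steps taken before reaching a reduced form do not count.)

D = 336, ⌊√D⌋ = 18
river: ρ → (10,16,-2)
river: ρ → (-2,16,10)
river: ρ → (10,4,-8)
river: ρ → (-8,12,6)
river: ρ → (6,12,-8)
river: ρ → (-8,4,10)
ρ-cycle length = 6 (tail of 0 descent steps not counted)

6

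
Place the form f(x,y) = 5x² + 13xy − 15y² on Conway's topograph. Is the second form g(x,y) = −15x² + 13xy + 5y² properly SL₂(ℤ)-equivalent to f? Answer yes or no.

D₁ = 469, D₂ = 469
river cycle of f (length 4): (-15, 17, 3), (3, 19, -9), (-9, 17, 5), (5, 13, -15)
river cycle of g (length 4): (5, 17, -9), (-9, 19, 3), (3, 17, -15), (-15, 13, 5)
cycles differ ⇒ inequivalent

no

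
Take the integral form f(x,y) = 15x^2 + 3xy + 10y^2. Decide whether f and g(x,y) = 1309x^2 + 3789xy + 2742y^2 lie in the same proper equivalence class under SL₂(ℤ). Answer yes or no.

D₁ = -591, D₂ = -591
f: flip: (15,3,10)→(10,-3,15)
f: reduced (well bottom): (10,-3,15) with a≤c, −a<b≤a
g: translate: b→1171 (≡3789 mod 2618), so (1309,3789,2742)→(1309,1171,262)
g: flip: (1309,1171,262)→(262,-1171,1309)
g: translate: b→-123 (≡-1171 mod 524), so (262,-1171,1309)→(262,-123,15)
g: flip: (262,-123,15)→(15,123,262)
g: translate: b→3 (≡123 mod 30), so (15,123,262)→(15,3,10)
g: flip: (15,3,10)→(10,-3,15)
g: reduced (well bottom): (10,-3,15) with a≤c, −a<b≤a
reduced forms (10, -3, 15) vs (10, -3, 15) ⇒ equivalent

yes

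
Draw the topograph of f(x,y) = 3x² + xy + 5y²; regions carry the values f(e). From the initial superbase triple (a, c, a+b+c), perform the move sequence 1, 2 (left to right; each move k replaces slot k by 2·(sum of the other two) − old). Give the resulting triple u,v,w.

start (3,5,9) = (f(1,0),f(0,1),f(1,1))
replace slot 1: 2·(5+9) − 3 = 25 → (25,5,9)
replace slot 2: 2·(25+9) − 5 = 63 → (25,63,9)

25,63,9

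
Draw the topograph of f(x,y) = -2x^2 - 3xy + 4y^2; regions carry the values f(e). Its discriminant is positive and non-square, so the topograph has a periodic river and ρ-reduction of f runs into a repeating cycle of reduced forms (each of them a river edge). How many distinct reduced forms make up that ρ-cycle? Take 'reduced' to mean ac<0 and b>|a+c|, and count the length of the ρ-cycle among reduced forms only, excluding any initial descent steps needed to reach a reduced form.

D = 41, ⌊√D⌋ = 6
descent: ρ → (4,3,-2)  [lands on river]
river: ρ → (-2,5,2)
river: ρ → (2,3,-4)
river: ρ → (-4,5,1)
river: ρ → (1,5,-4)
river: ρ → (-4,3,2)
river: ρ → (2,5,-2)
river: ρ → (-2,3,4)
river: ρ → (4,5,-1)
river: ρ → (-1,5,4)
ρ-cycle length = 10 (tail of 1 descent step not counted)

10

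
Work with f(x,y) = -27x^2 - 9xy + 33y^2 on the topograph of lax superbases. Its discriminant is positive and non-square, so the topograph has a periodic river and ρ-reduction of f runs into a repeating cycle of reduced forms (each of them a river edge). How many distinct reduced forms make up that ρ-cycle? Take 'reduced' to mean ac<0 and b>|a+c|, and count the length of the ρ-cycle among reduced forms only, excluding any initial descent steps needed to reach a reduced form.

D = 3645, ⌊√D⌋ = 60
descent: ρ → (33,9,-27)  [lands on river]
river: ρ → (-27,45,15)
river: ρ → (15,45,-27)
river: ρ → (-27,9,33)
river: ρ → (33,57,-3)
river: ρ → (-3,57,33)
ρ-cycle length = 6 (tail of 1 descent step not counted)

6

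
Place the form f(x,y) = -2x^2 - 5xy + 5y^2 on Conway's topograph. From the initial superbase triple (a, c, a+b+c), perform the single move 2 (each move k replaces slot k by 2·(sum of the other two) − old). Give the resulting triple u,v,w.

start (-2,5,-2) = (f(1,0),f(0,1),f(1,1))
replace slot 2: 2·((-2)+(-2)) − 5 = -13 → (-2,-13,-2)

-2,-13,-2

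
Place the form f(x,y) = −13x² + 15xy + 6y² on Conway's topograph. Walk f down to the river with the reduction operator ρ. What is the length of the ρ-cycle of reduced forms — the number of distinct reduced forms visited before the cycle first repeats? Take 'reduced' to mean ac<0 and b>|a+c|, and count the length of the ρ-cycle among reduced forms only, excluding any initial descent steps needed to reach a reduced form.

D = 537, ⌊√D⌋ = 23
river: ρ → (6,21,-4)
river: ρ → (-4,19,11)
river: ρ → (11,3,-12)
river: ρ → (-12,21,2)
river: ρ → (2,23,-1)
river: ρ → (-1,23,2)
river: ρ → (2,21,-12)
river: ρ → (-12,3,11)
river: ρ → (11,19,-4)
river: ρ → (-4,21,6)
river: ρ → (6,15,-13)
river: ρ → (-13,11,8)
river: ρ → (8,21,-3)
river: ρ → (-3,21,8)
river: ρ → (8,11,-13)
river: ρ → (-13,15,6)
ρ-cycle length = 16 (tail of 0 descent steps not counted)

16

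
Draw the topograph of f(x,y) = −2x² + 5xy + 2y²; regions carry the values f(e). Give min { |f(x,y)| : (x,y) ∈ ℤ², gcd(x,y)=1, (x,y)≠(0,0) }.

river: ρ → (2,3,-4)
river: ρ → (-4,5,1)
river: ρ → (1,5,-4)
river: ρ → (-4,3,2)
river: ρ → (2,5,-2)
river: ρ → (-2,3,4)
river: ρ → (4,5,-1)
river: ρ → (-1,5,4)
river: ρ → (4,3,-2)
river: ρ → (-2,5,2)
closes: descent 0, river 10
min |a| on river = 1

1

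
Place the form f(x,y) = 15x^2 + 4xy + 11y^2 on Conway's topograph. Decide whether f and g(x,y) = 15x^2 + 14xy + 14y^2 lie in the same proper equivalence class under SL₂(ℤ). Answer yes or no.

D₁ = -644, D₂ = -644
f: flip: (15,4,11)→(11,-4,15)
f: reduced (well bottom): (11,-4,15) with a≤c, −a<b≤a
g: flip: (15,14,14)→(14,-14,15)
g: translate: b→14 (≡-14 mod 28), so (14,-14,15)→(14,14,15)
g: reduced (well bottom): (14,14,15) with a≤c, −a<b≤a
reduced forms (11, -4, 15) vs (14, 14, 15) ⇒ inequivalent

no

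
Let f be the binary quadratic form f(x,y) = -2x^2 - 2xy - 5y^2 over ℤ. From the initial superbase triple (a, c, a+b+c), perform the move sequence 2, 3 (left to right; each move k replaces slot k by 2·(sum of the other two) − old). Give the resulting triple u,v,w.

start (-2,-5,-9) = (f(1,0),f(0,1),f(1,1))
replace slot 2: 2·((-2)+(-9)) − (-5) = -17 → (-2,-17,-9)
replace slot 3: 2·((-2)+(-17)) − (-9) = -29 → (-2,-17,-29)

-2,-17,-29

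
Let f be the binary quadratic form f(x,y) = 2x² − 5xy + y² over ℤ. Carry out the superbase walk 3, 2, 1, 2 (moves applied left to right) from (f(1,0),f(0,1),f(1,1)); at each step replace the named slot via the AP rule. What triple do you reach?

start (2,1,-2) = (f(1,0),f(0,1),f(1,1))
replace slot 3: 2·(2+1) − (-2) = 8 → (2,1,8)
replace slot 2: 2·(2+8) − 1 = 19 → (2,19,8)
replace slot 1: 2·(19+8) − 2 = 52 → (52,19,8)
replace slot 2: 2·(52+8) − 19 = 101 → (52,101,8)

52,101,8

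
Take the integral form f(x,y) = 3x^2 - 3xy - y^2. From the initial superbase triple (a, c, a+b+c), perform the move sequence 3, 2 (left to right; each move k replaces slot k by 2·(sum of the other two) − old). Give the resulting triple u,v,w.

start (3,-1,-1) = (f(1,0),f(0,1),f(1,1))
replace slot 3: 2·(3+(-1)) − (-1) = 5 → (3,-1,5)
replace slot 2: 2·(3+5) − (-1) = 17 → (3,17,5)

3,17,5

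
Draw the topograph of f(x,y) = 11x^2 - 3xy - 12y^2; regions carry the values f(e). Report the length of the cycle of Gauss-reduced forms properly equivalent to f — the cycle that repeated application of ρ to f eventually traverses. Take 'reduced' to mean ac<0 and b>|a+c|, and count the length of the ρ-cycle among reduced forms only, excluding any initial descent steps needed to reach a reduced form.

D = 537, ⌊√D⌋ = 23
descent: ρ → (-12,3,11)  [lands on river]
river: ρ → (11,19,-4)
river: ρ → (-4,21,6)
river: ρ → (6,15,-13)
river: ρ → (-13,11,8)
river: ρ → (8,21,-3)
river: ρ → (-3,21,8)
river: ρ → (8,11,-13)
river: ρ → (-13,15,6)
river: ρ → (6,21,-4)
river: ρ → (-4,19,11)
river: ρ → (11,3,-12)
river: ρ → (-12,21,2)
river: ρ → (2,23,-1)
river: ρ → (-1,23,2)
river: ρ → (2,21,-12)
ρ-cycle length = 16 (tail of 1 descent step not counted)

16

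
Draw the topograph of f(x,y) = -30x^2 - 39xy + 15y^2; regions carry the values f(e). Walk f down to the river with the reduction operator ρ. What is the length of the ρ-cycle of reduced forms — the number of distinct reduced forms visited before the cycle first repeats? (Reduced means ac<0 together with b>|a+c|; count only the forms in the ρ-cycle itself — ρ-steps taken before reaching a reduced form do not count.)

D = 3321, ⌊√D⌋ = 57
descent: ρ → (15,39,-30)  [lands on river]
river: ρ → (-30,21,24)
river: ρ → (24,27,-27)
river: ρ → (-27,27,24)
river: ρ → (24,21,-30)
river: ρ → (-30,39,15)
river: ρ → (15,51,-12)
river: ρ → (-12,45,27)
river: ρ → (27,9,-30)
river: ρ → (-30,51,6)
river: ρ → (6,57,-3)
river: ρ → (-3,57,6)
river: ρ → (6,51,-30)
river: ρ → (-30,9,27)
river: ρ → (27,45,-12)
river: ρ → (-12,51,15)
ρ-cycle length = 16 (tail of 1 descent step not counted)

16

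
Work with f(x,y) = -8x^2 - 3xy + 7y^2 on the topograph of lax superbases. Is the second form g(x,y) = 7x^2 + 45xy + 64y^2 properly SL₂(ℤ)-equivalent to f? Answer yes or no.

D₁ = 233, D₂ = 233
river cycle of f (length 18): (7, 3, -8), (-8, 13, 2), (2, 15, -1), (-1, 15, 2), (2, 13, -8), (-8, 3, 7), (7, 11, -4), (-4, 13, 4), (4, 11, -7), (-7, 3, 8), … (8 more)
river cycle of g (length 18): (7, 3, -8), (-8, 13, 2), (2, 15, -1), (-1, 15, 2), (2, 13, -8), (-8, 3, 7), (7, 11, -4), (-4, 13, 4), (4, 11, -7), (-7, 3, 8), … (8 more)
cycles coincide ⇒ equivalent

yes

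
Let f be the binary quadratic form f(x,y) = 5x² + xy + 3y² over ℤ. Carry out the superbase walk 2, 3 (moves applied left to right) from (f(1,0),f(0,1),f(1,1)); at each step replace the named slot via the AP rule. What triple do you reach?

start (5,3,9) = (f(1,0),f(0,1),f(1,1))
replace slot 2: 2·(5+9) − 3 = 25 → (5,25,9)
replace slot 3: 2·(5+25) − 9 = 51 → (5,25,51)

5,25,51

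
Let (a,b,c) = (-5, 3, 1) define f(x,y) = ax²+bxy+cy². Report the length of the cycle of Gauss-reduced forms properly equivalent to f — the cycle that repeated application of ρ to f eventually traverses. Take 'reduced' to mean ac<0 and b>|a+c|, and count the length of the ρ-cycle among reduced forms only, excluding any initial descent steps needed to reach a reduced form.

D = 29, ⌊√D⌋ = 5
descent: ρ → (1,5,-1)  [lands on river]
river: ρ → (-1,5,1)
ρ-cycle length = 2 (tail of 1 descent step not counted)

2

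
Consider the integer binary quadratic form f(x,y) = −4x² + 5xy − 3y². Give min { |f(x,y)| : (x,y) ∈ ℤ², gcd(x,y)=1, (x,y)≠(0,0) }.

translate: b→3 (≡-5 mod 8), so (4,-5,3)→(4,3,2)
flip: (4,3,2)→(2,-3,4)
translate: b→1 (≡-3 mod 4), so (2,-3,4)→(2,1,3)
reduced (well bottom): (2,1,3) with a≤c, −a<b≤a
well minimum |f| = |-2| = 2 (negative-definite)

2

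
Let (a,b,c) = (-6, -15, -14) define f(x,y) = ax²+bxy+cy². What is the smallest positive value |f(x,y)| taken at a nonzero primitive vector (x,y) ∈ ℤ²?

translate: b→3 (≡15 mod 12), so (6,15,14)→(6,3,5)
flip: (6,3,5)→(5,-3,6)
reduced (well bottom): (5,-3,6) with a≤c, −a<b≤a
well minimum |f| = |-5| = 5 (negative-definite)

5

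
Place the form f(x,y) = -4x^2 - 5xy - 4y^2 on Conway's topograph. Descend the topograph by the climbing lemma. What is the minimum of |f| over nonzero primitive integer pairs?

translate: b→-3 (≡5 mod 8), so (4,5,4)→(4,-3,3)
flip: (4,-3,3)→(3,3,4)
reduced (well bottom): (3,3,4) with a≤c, −a<b≤a
well minimum |f| = |-3| = 3 (negative-definite)

3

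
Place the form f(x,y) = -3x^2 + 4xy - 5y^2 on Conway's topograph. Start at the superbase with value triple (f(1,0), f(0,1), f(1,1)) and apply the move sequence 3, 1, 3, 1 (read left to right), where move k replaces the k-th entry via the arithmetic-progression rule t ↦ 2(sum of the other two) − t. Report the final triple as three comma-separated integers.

start (-3,-5,-4) = (f(1,0),f(0,1),f(1,1))
replace slot 3: 2·((-3)+(-5)) − (-4) = -12 → (-3,-5,-12)
replace slot 1: 2·((-5)+(-12)) − (-3) = -31 → (-31,-5,-12)
replace slot 3: 2·((-31)+(-5)) − (-12) = -60 → (-31,-5,-60)
replace slot 1: 2·((-5)+(-60)) − (-31) = -99 → (-99,-5,-60)

-99,-5,-60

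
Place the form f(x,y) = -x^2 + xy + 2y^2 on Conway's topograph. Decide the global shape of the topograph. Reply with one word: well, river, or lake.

D = b²−4ac = 1² − 4·(-1)·2 = 9
D = 3² is a perfect square ⇒ form factors over ℤ ⇒ lakes

lake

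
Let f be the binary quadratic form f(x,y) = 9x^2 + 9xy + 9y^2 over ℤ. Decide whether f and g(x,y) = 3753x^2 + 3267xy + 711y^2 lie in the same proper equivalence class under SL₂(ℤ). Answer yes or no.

D₁ = -243, D₂ = -243
f: reduced (well bottom): (9,9,9) with a≤c, −a<b≤a
g: flip: (3753,3267,711)→(711,-3267,3753)
g: translate: b→-423 (≡-3267 mod 1422), so (711,-3267,3753)→(711,-423,63)
g: flip: (711,-423,63)→(63,423,711)
g: translate: b→45 (≡423 mod 126), so (63,423,711)→(63,45,9)
g: flip: (63,45,9)→(9,-45,63)
g: translate: b→9 (≡-45 mod 18), so (9,-45,63)→(9,9,9)
g: reduced (well bottom): (9,9,9) with a≤c, −a<b≤a
reduced forms (9, 9, 9) vs (9, 9, 9) ⇒ equivalent

yes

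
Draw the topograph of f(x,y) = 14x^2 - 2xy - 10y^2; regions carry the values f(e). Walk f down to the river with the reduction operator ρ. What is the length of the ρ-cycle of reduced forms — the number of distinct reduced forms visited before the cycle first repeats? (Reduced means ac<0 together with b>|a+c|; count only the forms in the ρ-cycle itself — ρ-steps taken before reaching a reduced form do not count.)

D = 564, ⌊√D⌋ = 23
descent: ρ → (-10,22,2)  [lands on river]
river: ρ → (2,22,-10)
river: ρ → (-10,18,6)
river: ρ → (6,18,-10)
ρ-cycle length = 4 (tail of 1 descent step not counted)

4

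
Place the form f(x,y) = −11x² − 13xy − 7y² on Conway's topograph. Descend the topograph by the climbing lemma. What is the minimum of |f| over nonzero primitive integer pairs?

translate: b→-9 (≡13 mod 22), so (11,13,7)→(11,-9,5)
flip: (11,-9,5)→(5,9,11)
translate: b→-1 (≡9 mod 10), so (5,9,11)→(5,-1,7)
reduced (well bottom): (5,-1,7) with a≤c, −a<b≤a
well minimum |f| = |-5| = 5 (negative-definite)

5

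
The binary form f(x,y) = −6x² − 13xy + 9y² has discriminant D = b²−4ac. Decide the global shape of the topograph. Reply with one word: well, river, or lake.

D = b²−4ac = (-13)² − 4·(-6)·9 = 385
D > 0 non-square ⇒ indefinite ⇒ periodic river

river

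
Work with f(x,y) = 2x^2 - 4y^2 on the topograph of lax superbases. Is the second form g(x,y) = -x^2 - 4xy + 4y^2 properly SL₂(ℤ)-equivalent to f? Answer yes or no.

D₁ = 32, D₂ = 32
river cycle of f (length 2): (2, 4, -2), (-2, 4, 2)
river cycle of g (length 2): (4, 4, -1), (-1, 4, 4)
cycles differ ⇒ inequivalent

no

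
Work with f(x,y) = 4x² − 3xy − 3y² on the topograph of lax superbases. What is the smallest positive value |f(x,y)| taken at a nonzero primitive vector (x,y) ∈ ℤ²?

descent: ρ → (-3,3,4)  [lands on river]
river: ρ → (4,5,-2)
river: ρ → (-2,7,1)
river: ρ → (1,7,-2)
river: ρ → (-2,5,4)
river: ρ → (4,3,-3)
closes: descent 1, river 6
min |a| on river = 1

1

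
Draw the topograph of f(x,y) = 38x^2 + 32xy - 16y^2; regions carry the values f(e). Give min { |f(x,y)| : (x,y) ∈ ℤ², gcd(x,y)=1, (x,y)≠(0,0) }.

river: ρ → (-16,32,38)
river: ρ → (38,44,-10)
river: ρ → (-10,56,8)
river: ρ → (8,56,-10)
river: ρ → (-10,44,38)
river: ρ → (38,32,-16)
closes: descent 0, river 6
min |a| on river = 8

8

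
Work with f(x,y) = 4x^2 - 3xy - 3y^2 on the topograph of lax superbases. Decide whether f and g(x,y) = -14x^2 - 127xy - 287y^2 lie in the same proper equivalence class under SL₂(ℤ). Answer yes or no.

D₁ = 57, D₂ = 57
river cycle of f (length 6): (-3, 3, 4), (4, 5, -2), (-2, 7, 1), (1, 7, -2), (-2, 5, 4), (4, 3, -3)
river cycle of g (length 6): (-2, 7, 1), (1, 7, -2), (-2, 5, 4), (4, 3, -3), (-3, 3, 4), (4, 5, -2)
cycles coincide ⇒ equivalent

yes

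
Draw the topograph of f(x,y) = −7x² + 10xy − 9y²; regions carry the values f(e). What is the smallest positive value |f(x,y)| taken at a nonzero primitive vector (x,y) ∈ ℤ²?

translate: b→4 (≡-10 mod 14), so (7,-10,9)→(7,4,6)
flip: (7,4,6)→(6,-4,7)
reduced (well bottom): (6,-4,7) with a≤c, −a<b≤a
well minimum |f| = |-6| = 6 (negative-definite)

6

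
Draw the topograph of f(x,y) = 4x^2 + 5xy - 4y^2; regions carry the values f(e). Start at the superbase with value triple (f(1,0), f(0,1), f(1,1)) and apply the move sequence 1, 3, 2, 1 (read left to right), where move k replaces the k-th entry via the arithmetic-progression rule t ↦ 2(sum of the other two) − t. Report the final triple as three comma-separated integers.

start (4,-4,5) = (f(1,0),f(0,1),f(1,1))
replace slot 1: 2·((-4)+5) − 4 = -2 → (-2,-4,5)
replace slot 3: 2·((-2)+(-4)) − 5 = -17 → (-2,-4,-17)
replace slot 2: 2·((-2)+(-17)) − (-4) = -34 → (-2,-34,-17)
replace slot 1: 2·((-34)+(-17)) − (-2) = -100 → (-100,-34,-17)

-100,-34,-17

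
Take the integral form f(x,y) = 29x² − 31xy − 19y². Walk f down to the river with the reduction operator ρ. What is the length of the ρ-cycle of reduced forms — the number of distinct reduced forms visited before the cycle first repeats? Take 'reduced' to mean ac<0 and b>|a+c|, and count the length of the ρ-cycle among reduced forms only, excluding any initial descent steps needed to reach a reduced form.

D = 3165, ⌊√D⌋ = 56
descent: ρ → (-19,31,29)  [lands on river]
river: ρ → (29,27,-21)
river: ρ → (-21,15,35)
river: ρ → (35,55,-1)
river: ρ → (-1,55,35)
river: ρ → (35,15,-21)
river: ρ → (-21,27,29)
river: ρ → (29,31,-19)
river: ρ → (-19,45,15)
river: ρ → (15,45,-19)
ρ-cycle length = 10 (tail of 1 descent step not counted)

10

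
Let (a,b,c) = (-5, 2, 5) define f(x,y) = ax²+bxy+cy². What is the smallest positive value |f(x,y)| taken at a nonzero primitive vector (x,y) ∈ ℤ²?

river: ρ → (5,8,-2)
river: ρ → (-2,8,5)
river: ρ → (5,2,-5)
river: ρ → (-5,8,2)
river: ρ → (2,8,-5)
river: ρ → (-5,2,5)
closes: descent 0, river 6
min |a| on river = 2

2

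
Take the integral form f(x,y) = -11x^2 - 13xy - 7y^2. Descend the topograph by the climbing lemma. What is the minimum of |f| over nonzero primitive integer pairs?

translate: b→-9 (≡13 mod 22), so (11,13,7)→(11,-9,5)
flip: (11,-9,5)→(5,9,11)
translate: b→-1 (≡9 mod 10), so (5,9,11)→(5,-1,7)
reduced (well bottom): (5,-1,7) with a≤c, −a<b≤a
well minimum |f| = |-5| = 5 (negative-definite)

5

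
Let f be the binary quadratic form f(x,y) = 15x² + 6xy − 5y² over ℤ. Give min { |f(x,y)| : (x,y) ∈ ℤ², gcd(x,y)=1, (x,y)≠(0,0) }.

descent: ρ → (-5,14,7)  [lands on river]
river: ρ → (7,14,-5)
river: ρ → (-5,16,4)
river: ρ → (4,16,-5)
closes: descent 1, river 4
min |a| on river = 4

4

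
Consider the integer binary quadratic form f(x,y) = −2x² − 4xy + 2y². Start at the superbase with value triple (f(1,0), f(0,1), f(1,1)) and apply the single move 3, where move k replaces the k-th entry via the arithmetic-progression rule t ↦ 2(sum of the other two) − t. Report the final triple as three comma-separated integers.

start (-2,2,-4) = (f(1,0),f(0,1),f(1,1))
replace slot 3: 2·((-2)+2) − (-4) = 4 → (-2,2,4)

-2,2,4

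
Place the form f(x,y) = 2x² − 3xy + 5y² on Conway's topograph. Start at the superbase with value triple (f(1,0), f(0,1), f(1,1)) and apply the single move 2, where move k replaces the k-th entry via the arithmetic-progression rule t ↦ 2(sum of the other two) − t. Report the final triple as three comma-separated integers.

start (2,5,4) = (f(1,0),f(0,1),f(1,1))
replace slot 2: 2·(2+4) − 5 = 7 → (2,7,4)

2,7,4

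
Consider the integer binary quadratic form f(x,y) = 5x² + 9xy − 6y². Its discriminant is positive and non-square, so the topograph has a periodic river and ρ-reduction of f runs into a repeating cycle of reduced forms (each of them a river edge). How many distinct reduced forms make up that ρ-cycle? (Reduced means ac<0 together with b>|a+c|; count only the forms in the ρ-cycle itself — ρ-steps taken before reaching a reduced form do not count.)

D = 201, ⌊√D⌋ = 14
river: ρ → (-6,3,8)
river: ρ → (8,13,-1)
river: ρ → (-1,13,8)
river: ρ → (8,3,-6)
river: ρ → (-6,9,5)
river: ρ → (5,11,-4)
river: ρ → (-4,13,2)
river: ρ → (2,11,-10)
river: ρ → (-10,9,3)
river: ρ → (3,9,-10)
river: ρ → (-10,11,2)
river: ρ → (2,13,-4)
river: ρ → (-4,11,5)
river: ρ → (5,9,-6)
ρ-cycle length = 14 (tail of 0 descent steps not counted)

14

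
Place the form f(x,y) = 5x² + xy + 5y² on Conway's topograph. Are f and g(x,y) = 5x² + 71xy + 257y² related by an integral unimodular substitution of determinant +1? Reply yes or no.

D₁ = -99, D₂ = -99
f: reduced (well bottom): (5,1,5) with a≤c, −a<b≤a
g: translate: b→1 (≡71 mod 10), so (5,71,257)→(5,1,5)
g: reduced (well bottom): (5,1,5) with a≤c, −a<b≤a
reduced forms (5, 1, 5) vs (5, 1, 5) ⇒ equivalent

yes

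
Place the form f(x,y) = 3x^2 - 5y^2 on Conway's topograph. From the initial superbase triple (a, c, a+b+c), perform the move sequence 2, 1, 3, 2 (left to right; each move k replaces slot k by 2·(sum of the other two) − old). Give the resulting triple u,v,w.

start (3,-5,-2) = (f(1,0),f(0,1),f(1,1))
replace slot 2: 2·(3+(-2)) − (-5) = 7 → (3,7,-2)
replace slot 1: 2·(7+(-2)) − 3 = 7 → (7,7,-2)
replace slot 3: 2·(7+7) − (-2) = 30 → (7,7,30)
replace slot 2: 2·(7+30) − 7 = 67 → (7,67,30)

7,67,30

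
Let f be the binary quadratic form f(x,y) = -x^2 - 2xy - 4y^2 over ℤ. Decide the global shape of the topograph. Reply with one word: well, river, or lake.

D = b²−4ac = (-2)² − 4·(-1)·(-4) = -12
D < 0 ⇒ definite ⇒ every region one sign ⇒ single well

well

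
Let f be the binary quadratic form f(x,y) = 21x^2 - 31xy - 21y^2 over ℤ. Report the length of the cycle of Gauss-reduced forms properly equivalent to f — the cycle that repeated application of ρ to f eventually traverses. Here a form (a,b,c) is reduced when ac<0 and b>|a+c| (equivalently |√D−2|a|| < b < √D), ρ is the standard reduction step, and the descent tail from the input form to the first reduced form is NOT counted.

D = 2725, ⌊√D⌋ = 52
descent: ρ → (-21,31,21)  [lands on river]
river: ρ → (21,11,-31)
river: ρ → (-31,51,1)
river: ρ → (1,51,-31)
river: ρ → (-31,11,21)
river: ρ → (21,31,-21)
river: ρ → (-21,11,31)
river: ρ → (31,51,-1)
river: ρ → (-1,51,31)
river: ρ → (31,11,-21)
ρ-cycle length = 10 (tail of 1 descent step not counted)

10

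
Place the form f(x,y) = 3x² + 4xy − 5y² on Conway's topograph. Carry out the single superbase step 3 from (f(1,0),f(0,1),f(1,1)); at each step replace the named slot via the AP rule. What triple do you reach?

start (3,-5,2) = (f(1,0),f(0,1),f(1,1))
replace slot 3: 2·(3+(-5)) − 2 = -6 → (3,-5,-6)

3,-5,-6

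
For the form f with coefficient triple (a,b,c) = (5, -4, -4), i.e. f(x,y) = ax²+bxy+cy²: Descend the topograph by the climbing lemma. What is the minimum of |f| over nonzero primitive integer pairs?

descent: ρ → (-4,4,5)  [lands on river]
river: ρ → (5,6,-3)
river: ρ → (-3,6,5)
river: ρ → (5,4,-4)
closes: descent 1, river 4
min |a| on river = 3

3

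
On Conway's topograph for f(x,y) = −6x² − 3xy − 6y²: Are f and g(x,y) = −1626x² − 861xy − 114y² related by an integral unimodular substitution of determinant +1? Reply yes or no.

D₁ = -135, D₂ = -135
f is negative-definite; reduce −f:
−f: reduced (well bottom): (6,3,6) with a≤c, −a<b≤a
flip sign back: reduced form of f is (-6,-3,-6)
g is negative-definite; reduce −g:
−g: flip: (1626,861,114)→(114,-861,1626)
−g: translate: b→51 (≡-861 mod 228), so (114,-861,1626)→(114,51,6)
−g: flip: (114,51,6)→(6,-51,114)
−g: translate: b→-3 (≡-51 mod 12), so (6,-51,114)→(6,-3,6)
−g: flip: (6,-3,6)→(6,3,6)
−g: reduced (well bottom): (6,3,6) with a≤c, −a<b≤a
flip sign back: reduced form of g is (-6,-3,-6)
reduced forms (-6, -3, -6) vs (-6, -3, -6) ⇒ equivalent

yes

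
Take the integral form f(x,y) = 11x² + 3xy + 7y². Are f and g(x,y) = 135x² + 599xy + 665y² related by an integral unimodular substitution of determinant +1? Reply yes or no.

D₁ = -299, D₂ = -299
f: flip: (11,3,7)→(7,-3,11)
f: reduced (well bottom): (7,-3,11) with a≤c, −a<b≤a
g: translate: b→59 (≡599 mod 270), so (135,599,665)→(135,59,7)
g: flip: (135,59,7)→(7,-59,135)
g: translate: b→-3 (≡-59 mod 14), so (7,-59,135)→(7,-3,11)
g: reduced (well bottom): (7,-3,11) with a≤c, −a<b≤a
reduced forms (7, -3, 11) vs (7, -3, 11) ⇒ equivalent

yes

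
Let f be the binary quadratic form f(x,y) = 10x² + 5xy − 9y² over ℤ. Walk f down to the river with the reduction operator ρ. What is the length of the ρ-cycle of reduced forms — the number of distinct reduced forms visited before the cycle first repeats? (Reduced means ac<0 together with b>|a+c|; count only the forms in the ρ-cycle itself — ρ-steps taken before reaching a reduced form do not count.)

D = 385, ⌊√D⌋ = 19
river: ρ → (-9,13,6)
river: ρ → (6,11,-11)
river: ρ → (-11,11,6)
river: ρ → (6,13,-9)
river: ρ → (-9,5,10)
river: ρ → (10,15,-4)
river: ρ → (-4,17,6)
river: ρ → (6,19,-1)
river: ρ → (-1,19,6)
river: ρ → (6,17,-4)
river: ρ → (-4,15,10)
river: ρ → (10,5,-9)
ρ-cycle length = 12 (tail of 0 descent steps not counted)

12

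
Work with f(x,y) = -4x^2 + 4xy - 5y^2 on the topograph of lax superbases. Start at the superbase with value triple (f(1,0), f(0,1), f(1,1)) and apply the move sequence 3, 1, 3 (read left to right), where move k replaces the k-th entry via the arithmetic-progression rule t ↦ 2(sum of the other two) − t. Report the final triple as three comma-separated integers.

start (-4,-5,-5) = (f(1,0),f(0,1),f(1,1))
replace slot 3: 2·((-4)+(-5)) − (-5) = -13 → (-4,-5,-13)
replace slot 1: 2·((-5)+(-13)) − (-4) = -32 → (-32,-5,-13)
replace slot 3: 2·((-32)+(-5)) − (-13) = -61 → (-32,-5,-61)

-32,-5,-61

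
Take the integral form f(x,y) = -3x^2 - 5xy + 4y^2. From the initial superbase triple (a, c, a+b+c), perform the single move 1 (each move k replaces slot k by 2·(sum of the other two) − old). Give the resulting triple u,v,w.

start (-3,4,-4) = (f(1,0),f(0,1),f(1,1))
replace slot 1: 2·(4+(-4)) − (-3) = 3 → (3,4,-4)

3,4,-4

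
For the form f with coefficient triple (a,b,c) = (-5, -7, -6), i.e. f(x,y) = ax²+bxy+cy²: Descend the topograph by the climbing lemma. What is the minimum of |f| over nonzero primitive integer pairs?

translate: b→-3 (≡7 mod 10), so (5,7,6)→(5,-3,4)
flip: (5,-3,4)→(4,3,5)
reduced (well bottom): (4,3,5) with a≤c, −a<b≤a
well minimum |f| = |-4| = 4 (negative-definite)

4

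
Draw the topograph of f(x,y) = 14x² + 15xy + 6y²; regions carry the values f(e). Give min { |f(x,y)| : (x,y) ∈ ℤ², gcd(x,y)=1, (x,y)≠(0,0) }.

translate: b→-13 (≡15 mod 28), so (14,15,6)→(14,-13,5)
flip: (14,-13,5)→(5,13,14)
translate: b→3 (≡13 mod 10), so (5,13,14)→(5,3,6)
reduced (well bottom): (5,3,6) with a≤c, −a<b≤a
well minimum = a = 5

5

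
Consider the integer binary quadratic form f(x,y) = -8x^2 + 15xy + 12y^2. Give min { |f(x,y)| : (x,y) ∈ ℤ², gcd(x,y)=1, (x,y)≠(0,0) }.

river: ρ → (12,9,-11)
river: ρ → (-11,13,10)
river: ρ → (10,7,-14)
river: ρ → (-14,21,3)
river: ρ → (3,21,-14)
river: ρ → (-14,7,10)
river: ρ → (10,13,-11)
river: ρ → (-11,9,12)
river: ρ → (12,15,-8)
river: ρ → (-8,17,10)
river: ρ → (10,23,-2)
river: ρ → (-2,21,21)
river: ρ → (21,21,-2)
river: ρ → (-2,23,10)
river: ρ → (10,17,-8)
river: ρ → (-8,15,12)
closes: descent 0, river 16
min |a| on river = 2

2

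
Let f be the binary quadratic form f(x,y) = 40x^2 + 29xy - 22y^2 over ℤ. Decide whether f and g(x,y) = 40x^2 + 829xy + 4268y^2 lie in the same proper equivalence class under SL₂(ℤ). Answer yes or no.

D₁ = 4361, D₂ = 4361
river cycle of f (length 48): (-22, 59, 10), (10, 61, -16), (-16, 35, 49), (49, 63, -2), (-2, 65, 17), (17, 37, -44), (-44, 51, 10), (10, 49, -49), (-49, 49, 10), (10, 51, -44), … (38 more)
river cycle of g (length 48): (40, 29, -22), (-22, 59, 10), (10, 61, -16), (-16, 35, 49), (49, 63, -2), (-2, 65, 17), (17, 37, -44), (-44, 51, 10), (10, 49, -49), (-49, 49, 10), … (38 more)
cycles coincide ⇒ equivalent

yes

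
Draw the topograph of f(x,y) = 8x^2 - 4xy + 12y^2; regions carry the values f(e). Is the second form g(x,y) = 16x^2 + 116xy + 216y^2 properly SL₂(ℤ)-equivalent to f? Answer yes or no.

D₁ = -368, D₂ = -368
f: reduced (well bottom): (8,-4,12) with a≤c, −a<b≤a
g: translate: b→-12 (≡116 mod 32), so (16,116,216)→(16,-12,8)
g: flip: (16,-12,8)→(8,12,16)
g: translate: b→-4 (≡12 mod 16), so (8,12,16)→(8,-4,12)
g: reduced (well bottom): (8,-4,12) with a≤c, −a<b≤a
reduced forms (8, -4, 12) vs (8, -4, 12) ⇒ equivalent

yes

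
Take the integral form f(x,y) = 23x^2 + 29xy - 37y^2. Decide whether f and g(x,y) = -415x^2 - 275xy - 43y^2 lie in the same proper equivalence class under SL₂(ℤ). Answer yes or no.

D₁ = 4245, D₂ = 4245
river cycle of f (length 6): (-37, 45, 15), (15, 45, -37), (-37, 29, 23), (23, 63, -3), (-3, 63, 23), (23, 29, -37)
river cycle of g (length 6): (23, 29, -37), (-37, 45, 15), (15, 45, -37), (-37, 29, 23), (23, 63, -3), (-3, 63, 23)
cycles coincide ⇒ equivalent

yes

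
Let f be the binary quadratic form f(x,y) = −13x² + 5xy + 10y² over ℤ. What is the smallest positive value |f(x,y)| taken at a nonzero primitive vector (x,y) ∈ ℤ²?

river: ρ → (10,15,-8)
river: ρ → (-8,17,8)
river: ρ → (8,15,-10)
river: ρ → (-10,5,13)
river: ρ → (13,21,-2)
river: ρ → (-2,23,2)
river: ρ → (2,21,-13)
river: ρ → (-13,5,10)
closes: descent 0, river 8
min |a| on river = 2

2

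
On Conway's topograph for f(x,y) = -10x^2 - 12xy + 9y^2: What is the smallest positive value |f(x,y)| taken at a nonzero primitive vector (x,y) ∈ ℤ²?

descent: ρ → (9,12,-10)  [lands on river]
river: ρ → (-10,8,11)
river: ρ → (11,14,-7)
river: ρ → (-7,14,11)
river: ρ → (11,8,-10)
river: ρ → (-10,12,9)
river: ρ → (9,6,-13)
river: ρ → (-13,20,2)
river: ρ → (2,20,-13)
river: ρ → (-13,6,9)
closes: descent 1, river 10
min |a| on river = 2

2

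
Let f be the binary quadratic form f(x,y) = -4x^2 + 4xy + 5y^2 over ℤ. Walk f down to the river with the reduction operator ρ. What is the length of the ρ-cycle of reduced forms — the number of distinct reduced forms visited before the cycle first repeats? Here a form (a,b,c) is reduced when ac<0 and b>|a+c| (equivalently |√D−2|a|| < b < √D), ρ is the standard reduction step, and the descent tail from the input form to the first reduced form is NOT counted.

D = 96, ⌊√D⌋ = 9
river: ρ → (5,6,-3)
river: ρ → (-3,6,5)
river: ρ → (5,4,-4)
river: ρ → (-4,4,5)
ρ-cycle length = 4 (tail of 0 descent steps not counted)

4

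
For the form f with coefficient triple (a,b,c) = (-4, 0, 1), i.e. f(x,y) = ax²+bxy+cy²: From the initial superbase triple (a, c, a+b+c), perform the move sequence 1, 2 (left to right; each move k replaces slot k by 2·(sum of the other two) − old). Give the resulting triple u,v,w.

start (-4,1,-3) = (f(1,0),f(0,1),f(1,1))
replace slot 1: 2·(1+(-3)) − (-4) = 0 → (0,1,-3)
replace slot 2: 2·(0+(-3)) − 1 = -7 → (0,-7,-3)

0,-7,-3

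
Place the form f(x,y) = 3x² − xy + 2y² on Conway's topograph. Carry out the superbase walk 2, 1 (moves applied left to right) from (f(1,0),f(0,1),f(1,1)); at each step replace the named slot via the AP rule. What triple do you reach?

start (3,2,4) = (f(1,0),f(0,1),f(1,1))
replace slot 2: 2·(3+4) − 2 = 12 → (3,12,4)
replace slot 1: 2·(12+4) − 3 = 29 → (29,12,4)

29,12,4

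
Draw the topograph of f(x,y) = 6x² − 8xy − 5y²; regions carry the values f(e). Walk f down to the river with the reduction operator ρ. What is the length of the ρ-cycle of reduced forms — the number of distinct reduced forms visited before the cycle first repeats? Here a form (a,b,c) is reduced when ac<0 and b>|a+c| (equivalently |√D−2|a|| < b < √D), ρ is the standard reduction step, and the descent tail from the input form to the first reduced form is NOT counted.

D = 184, ⌊√D⌋ = 13
descent: ρ → (-5,8,6)  [lands on river]
river: ρ → (6,4,-7)
river: ρ → (-7,10,3)
river: ρ → (3,8,-10)
river: ρ → (-10,12,1)
river: ρ → (1,12,-10)
river: ρ → (-10,8,3)
river: ρ → (3,10,-7)
river: ρ → (-7,4,6)
river: ρ → (6,8,-5)
river: ρ → (-5,12,2)
river: ρ → (2,12,-5)
ρ-cycle length = 12 (tail of 1 descent step not counted)

12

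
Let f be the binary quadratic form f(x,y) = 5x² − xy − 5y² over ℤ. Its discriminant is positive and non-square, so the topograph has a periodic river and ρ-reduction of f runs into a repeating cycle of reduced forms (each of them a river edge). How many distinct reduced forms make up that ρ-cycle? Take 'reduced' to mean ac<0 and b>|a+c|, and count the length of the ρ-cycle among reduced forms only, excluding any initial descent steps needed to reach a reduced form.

D = 101, ⌊√D⌋ = 10
descent: ρ → (-5,1,5)  [lands on river]
river: ρ → (5,9,-1)
river: ρ → (-1,9,5)
river: ρ → (5,1,-5)
river: ρ → (-5,9,1)
river: ρ → (1,9,-5)
ρ-cycle length = 6 (tail of 1 descent step not counted)

6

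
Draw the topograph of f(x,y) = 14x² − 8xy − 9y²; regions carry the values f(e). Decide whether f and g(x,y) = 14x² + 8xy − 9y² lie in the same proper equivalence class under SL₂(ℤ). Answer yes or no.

D₁ = 568, D₂ = 568
river cycle of f (length 6): (-9, 8, 14), (14, 20, -3), (-3, 22, 7), (7, 20, -6), (-6, 16, 13), (13, 10, -9)
river cycle of g (length 6): (-9, 10, 13), (13, 16, -6), (-6, 20, 7), (7, 22, -3), (-3, 20, 14), (14, 8, -9)
cycles differ ⇒ inequivalent

no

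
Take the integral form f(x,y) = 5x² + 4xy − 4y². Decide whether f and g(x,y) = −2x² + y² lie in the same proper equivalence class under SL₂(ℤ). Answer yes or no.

D₁ = 96, D₂ = 8
discriminants differ ⇒ not SL₂(ℤ)-equivalent

no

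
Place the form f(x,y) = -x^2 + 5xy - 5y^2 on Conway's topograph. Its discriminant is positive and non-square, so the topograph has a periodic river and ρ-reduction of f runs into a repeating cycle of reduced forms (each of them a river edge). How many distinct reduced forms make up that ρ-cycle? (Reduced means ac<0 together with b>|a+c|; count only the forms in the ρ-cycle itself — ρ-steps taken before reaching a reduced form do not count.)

D = 5, ⌊√D⌋ = 2
descent: ρ → (-5,5,-1)
descent: ρ → (-1,1,1)  [lands on river]
river: ρ → (1,1,-1)
ρ-cycle length = 2 (tail of 2 descent steps not counted)

2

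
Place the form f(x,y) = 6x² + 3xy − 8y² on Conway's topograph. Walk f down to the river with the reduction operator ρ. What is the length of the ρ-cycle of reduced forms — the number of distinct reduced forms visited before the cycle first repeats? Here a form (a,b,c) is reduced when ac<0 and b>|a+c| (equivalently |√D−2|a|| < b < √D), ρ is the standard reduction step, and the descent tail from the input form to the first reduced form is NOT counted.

D = 201, ⌊√D⌋ = 14
river: ρ → (-8,13,1)
river: ρ → (1,13,-8)
river: ρ → (-8,3,6)
river: ρ → (6,9,-5)
river: ρ → (-5,11,4)
river: ρ → (4,13,-2)
river: ρ → (-2,11,10)
river: ρ → (10,9,-3)
river: ρ → (-3,9,10)
river: ρ → (10,11,-2)
river: ρ → (-2,13,4)
river: ρ → (4,11,-5)
river: ρ → (-5,9,6)
river: ρ → (6,3,-8)
ρ-cycle length = 14 (tail of 0 descent steps not counted)

14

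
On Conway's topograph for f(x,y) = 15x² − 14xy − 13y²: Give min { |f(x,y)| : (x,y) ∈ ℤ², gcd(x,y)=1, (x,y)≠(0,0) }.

descent: ρ → (-13,14,15)  [lands on river]
river: ρ → (15,16,-12)
river: ρ → (-12,8,19)
river: ρ → (19,30,-1)
river: ρ → (-1,30,19)
river: ρ → (19,8,-12)
river: ρ → (-12,16,15)
river: ρ → (15,14,-13)
river: ρ → (-13,12,16)
river: ρ → (16,20,-9)
river: ρ → (-9,16,20)
river: ρ → (20,24,-5)
river: ρ → (-5,26,15)
river: ρ → (15,4,-16)
river: ρ → (-16,28,3)
river: ρ → (3,26,-25)
river: ρ → (-25,24,4)
river: ρ → (4,24,-25)
river: ρ → (-25,26,3)
river: ρ → (3,28,-16)
river: ρ → (-16,4,15)
river: ρ → (15,26,-5)
river: ρ → (-5,24,20)
river: ρ → (20,16,-9)
river: ρ → (-9,20,16)
river: ρ → (16,12,-13)
closes: descent 1, river 26
min |a| on river = 1

1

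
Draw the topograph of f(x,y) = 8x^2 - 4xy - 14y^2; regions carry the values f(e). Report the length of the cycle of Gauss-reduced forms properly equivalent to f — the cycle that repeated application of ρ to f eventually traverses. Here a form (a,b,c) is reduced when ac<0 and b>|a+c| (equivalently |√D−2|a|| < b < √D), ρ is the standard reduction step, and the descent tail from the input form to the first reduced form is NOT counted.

D = 464, ⌊√D⌋ = 21
descent: ρ → (-14,4,8)
descent: ρ → (8,12,-10)  [lands on river]
river: ρ → (-10,8,10)
river: ρ → (10,12,-8)
river: ρ → (-8,20,2)
river: ρ → (2,20,-8)
river: ρ → (-8,12,10)
river: ρ → (10,8,-10)
river: ρ → (-10,12,8)
river: ρ → (8,20,-2)
river: ρ → (-2,20,8)
ρ-cycle length = 10 (tail of 2 descent steps not counted)

10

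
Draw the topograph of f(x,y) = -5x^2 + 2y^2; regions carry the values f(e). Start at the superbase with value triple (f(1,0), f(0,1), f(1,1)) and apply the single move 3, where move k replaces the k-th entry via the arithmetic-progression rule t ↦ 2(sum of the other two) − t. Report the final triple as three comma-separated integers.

start (-5,2,-3) = (f(1,0),f(0,1),f(1,1))
replace slot 3: 2·((-5)+2) − (-3) = -3 → (-5,2,-3)

-5,2,-3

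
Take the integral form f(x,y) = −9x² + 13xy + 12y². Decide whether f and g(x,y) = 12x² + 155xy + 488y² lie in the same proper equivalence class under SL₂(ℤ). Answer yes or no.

D₁ = 601, D₂ = 601
river cycle of f (length 66): (12, 11, -10), (-10, 9, 13), (13, 17, -6), (-6, 19, 10), (10, 21, -4), (-4, 19, 15), (15, 11, -8), (-8, 21, 5), (5, 19, -12), (-12, 5, 12), … (56 more)
river cycle of g (length 66): (12, 11, -10), (-10, 9, 13), (13, 17, -6), (-6, 19, 10), (10, 21, -4), (-4, 19, 15), (15, 11, -8), (-8, 21, 5), (5, 19, -12), (-12, 5, 12), … (56 more)
cycles coincide ⇒ equivalent

yes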